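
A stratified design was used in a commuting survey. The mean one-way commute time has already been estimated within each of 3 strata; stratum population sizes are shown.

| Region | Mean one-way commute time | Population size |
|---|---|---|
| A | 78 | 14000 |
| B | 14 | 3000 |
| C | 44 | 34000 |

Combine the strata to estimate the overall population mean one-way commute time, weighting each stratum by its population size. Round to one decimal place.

51.6

Σ Nₕ·x̄ₕ = 78×14000 + 14×3000 + 44×34000
  = 1092000 + 42000 + 1496000 = 2630000
Σ Nₕ = 14000 + 3000 + 34000 = 51000
Overall mean = 2630000 / 51000 = 51.568627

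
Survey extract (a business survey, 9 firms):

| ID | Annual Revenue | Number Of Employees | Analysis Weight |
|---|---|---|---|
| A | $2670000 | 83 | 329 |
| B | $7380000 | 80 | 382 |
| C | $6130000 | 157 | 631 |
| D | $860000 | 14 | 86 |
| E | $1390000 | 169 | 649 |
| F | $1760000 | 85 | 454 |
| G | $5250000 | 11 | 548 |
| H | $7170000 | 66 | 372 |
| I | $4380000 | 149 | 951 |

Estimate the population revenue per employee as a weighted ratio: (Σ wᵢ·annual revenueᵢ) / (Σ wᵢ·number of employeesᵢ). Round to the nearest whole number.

Σ wᵢ·y = 2670000×329 + 7380000×382 + 6130000×631 + 860000×86 + 1390000×649 + 1760000×454 + 5250000×548 + 7170000×372 + 4380000×951
  = 878430000 + 2819160000 + 3868030000 + 73960000 + 902110000 + 799040000 + 2877000000 + 2667240000 + 4165380000 = 19050350000
Σ wᵢ·x = 83×329 + 80×382 + 157×631 + 14×86 + 169×649 + 85×454 + 11×548 + 66×372 + 149×951
  = 27307 + 30560 + 99067 + 1204 + 109681 + 38590 + 6028 + 24552 + 141699 = 478688
Ratio = 19050350000 / 478688 = 39797.008

39797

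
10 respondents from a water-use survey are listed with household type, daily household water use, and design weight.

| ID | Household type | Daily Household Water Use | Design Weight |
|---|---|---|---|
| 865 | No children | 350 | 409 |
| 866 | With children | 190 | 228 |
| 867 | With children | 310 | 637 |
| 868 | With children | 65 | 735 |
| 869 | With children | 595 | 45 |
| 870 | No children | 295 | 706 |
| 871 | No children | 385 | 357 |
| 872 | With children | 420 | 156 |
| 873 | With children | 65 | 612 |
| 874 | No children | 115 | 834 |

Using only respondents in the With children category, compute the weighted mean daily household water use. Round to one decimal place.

With children rows: 866, 867, 868, 869, 872, 873
Weighted sum = 190×228 + 310×637 + 65×735 + 595×45 + 420×156 + 65×612
  = 420640
Sum of weights = 2413
Weighted mean = 420640 / 2413 = 174.32242

174.3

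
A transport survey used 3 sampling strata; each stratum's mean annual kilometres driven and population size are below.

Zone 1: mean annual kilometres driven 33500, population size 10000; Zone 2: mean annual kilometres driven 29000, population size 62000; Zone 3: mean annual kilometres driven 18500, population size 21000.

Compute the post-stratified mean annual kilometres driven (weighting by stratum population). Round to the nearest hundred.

Σ Nₕ·x̄ₕ = 33500×10000 + 29000×62000 + 18500×21000
  = 335000000 + 1798000000 + 388500000 = 2521500000
Σ Nₕ = 10000 + 62000 + 21000 = 93000
Overall mean = 2521500000 / 93000 = 27112.903

27100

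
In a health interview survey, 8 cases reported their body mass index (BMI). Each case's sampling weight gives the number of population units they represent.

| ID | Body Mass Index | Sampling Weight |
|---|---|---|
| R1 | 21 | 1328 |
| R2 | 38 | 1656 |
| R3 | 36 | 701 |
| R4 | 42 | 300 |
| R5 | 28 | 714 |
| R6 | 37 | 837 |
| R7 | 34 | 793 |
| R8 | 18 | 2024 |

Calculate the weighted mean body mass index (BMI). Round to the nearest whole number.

29

Weighted sum = 21×1328 + 38×1656 + 36×701 + 42×300 + 28×714 + 37×837 + 34×793 + 18×2024
  = 243007
Sum of weights = 1328 + 1656 + 701 + 300 + 714 + 837 + 793 + 2024 = 8353
Weighted mean = 243007 / 8353 = 29.092182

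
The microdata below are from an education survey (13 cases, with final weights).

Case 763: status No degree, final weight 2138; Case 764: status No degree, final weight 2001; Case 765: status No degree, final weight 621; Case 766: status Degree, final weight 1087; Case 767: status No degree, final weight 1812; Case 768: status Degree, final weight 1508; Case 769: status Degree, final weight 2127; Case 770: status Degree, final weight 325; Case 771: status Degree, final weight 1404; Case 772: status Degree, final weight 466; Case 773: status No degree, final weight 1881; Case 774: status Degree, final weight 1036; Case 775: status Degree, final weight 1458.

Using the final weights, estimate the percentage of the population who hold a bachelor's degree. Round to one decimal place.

Sum of weights for 'Degree' = 1087 + 1508 + 2127 + 325 + 1404 + 466 + 1036 + 1458 = 9411
Total weight = 17864
Weighted proportion = 9411 / 17864 = 0.5268137 → 52.68137%

52.7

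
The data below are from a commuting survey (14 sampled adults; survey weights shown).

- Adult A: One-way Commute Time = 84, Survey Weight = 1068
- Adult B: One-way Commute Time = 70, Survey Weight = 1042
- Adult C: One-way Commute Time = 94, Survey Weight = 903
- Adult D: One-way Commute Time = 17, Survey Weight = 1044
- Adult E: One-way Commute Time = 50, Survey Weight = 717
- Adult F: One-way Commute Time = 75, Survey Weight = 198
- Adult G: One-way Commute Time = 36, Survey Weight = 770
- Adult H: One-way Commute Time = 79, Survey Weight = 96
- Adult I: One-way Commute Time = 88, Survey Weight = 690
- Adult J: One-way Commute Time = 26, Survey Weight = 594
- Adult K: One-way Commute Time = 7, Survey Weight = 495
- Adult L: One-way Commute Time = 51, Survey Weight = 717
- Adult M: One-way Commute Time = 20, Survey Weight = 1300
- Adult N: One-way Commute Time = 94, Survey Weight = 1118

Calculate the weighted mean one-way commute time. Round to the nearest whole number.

Weighted sum = 598574
Sum of weights = 10752
Weighted mean = 598574 / 10752 = 55.670945

56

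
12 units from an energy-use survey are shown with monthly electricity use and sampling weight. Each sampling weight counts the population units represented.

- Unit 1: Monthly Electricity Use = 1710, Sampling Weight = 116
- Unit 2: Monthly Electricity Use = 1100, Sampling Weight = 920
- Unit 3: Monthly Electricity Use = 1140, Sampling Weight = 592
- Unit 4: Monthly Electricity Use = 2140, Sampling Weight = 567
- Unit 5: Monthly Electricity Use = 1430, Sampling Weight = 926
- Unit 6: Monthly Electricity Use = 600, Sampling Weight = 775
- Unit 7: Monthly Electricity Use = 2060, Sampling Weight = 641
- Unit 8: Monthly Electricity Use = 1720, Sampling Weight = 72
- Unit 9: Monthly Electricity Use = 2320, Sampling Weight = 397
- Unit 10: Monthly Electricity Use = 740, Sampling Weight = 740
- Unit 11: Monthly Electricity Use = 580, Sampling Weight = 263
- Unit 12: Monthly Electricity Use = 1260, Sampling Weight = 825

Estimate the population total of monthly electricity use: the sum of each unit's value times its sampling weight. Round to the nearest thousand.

Weighted total = 1710×116 + 1100×920 + 1140×592 + 2140×567 + 1430×926 + 600×775 + 2060×641 + 1720×72 + 2320×397 + 740×740 + 580×263 + 1260×825
  = 8992780

8993000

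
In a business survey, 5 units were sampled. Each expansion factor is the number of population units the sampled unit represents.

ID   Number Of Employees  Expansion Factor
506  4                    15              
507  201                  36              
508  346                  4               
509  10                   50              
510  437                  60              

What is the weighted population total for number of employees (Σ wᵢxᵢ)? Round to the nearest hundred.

Weighted total = 4×15 + 201×36 + 346×4 + 10×50 + 437×60
  = 60 + 7236 + 1384 + 500 + 26220 = 35400

35400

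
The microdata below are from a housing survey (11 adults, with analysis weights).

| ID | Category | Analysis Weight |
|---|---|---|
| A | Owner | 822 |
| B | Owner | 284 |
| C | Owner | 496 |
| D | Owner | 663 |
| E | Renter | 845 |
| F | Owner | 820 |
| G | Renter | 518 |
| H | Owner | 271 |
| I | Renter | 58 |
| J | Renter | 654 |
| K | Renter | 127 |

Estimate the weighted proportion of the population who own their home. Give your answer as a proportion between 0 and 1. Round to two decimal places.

0.60

Sum of weights for 'Owner' = 822 + 284 + 496 + 663 + 820 + 271 = 3356
Total weight = 5558
Weighted proportion = 3356 / 5558 = 0.60381432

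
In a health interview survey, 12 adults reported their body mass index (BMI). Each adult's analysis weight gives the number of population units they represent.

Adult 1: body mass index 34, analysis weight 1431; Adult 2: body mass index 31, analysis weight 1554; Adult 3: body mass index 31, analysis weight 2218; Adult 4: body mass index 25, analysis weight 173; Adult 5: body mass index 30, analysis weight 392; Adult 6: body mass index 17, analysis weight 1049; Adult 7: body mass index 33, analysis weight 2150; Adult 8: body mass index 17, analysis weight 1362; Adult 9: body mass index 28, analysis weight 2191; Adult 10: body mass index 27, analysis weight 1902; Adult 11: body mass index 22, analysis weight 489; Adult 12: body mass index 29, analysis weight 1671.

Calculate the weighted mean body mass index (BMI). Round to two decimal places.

28.07

Weighted sum = 34×1431 + 31×1554 + 31×2218 + 25×173 + 30×392 + 17×1049 + 33×2150 + 17×1362 + 28×2191 + 27×1902 + 22×489 + 29×1671
  = 48654 + 48174 + 68758 + 4325 + 11760 + 17833 + 70950 + 23154 + 61348 + 51354 + 10758 + 48459 = 465527
Sum of weights = 1431 + 1554 + 2218 + 173 + 392 + 1049 + 2150 + 1362 + 2191 + 1902 + 489 + 1671 = 16582
Weighted mean = 465527 / 16582 = 28.074237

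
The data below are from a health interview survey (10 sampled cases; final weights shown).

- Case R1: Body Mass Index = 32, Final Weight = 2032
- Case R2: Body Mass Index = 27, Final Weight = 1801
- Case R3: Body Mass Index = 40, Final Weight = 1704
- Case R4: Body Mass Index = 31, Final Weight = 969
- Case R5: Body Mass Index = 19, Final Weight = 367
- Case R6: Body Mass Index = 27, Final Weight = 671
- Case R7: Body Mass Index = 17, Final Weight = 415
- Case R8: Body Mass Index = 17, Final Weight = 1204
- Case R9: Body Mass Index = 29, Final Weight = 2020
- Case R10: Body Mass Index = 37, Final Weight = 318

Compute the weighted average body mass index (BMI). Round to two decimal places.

29.11

Weighted sum = 32×2032 + 27×1801 + 40×1704 + 31×969 + 19×367 + 27×671 + 17×415 + 17×1204 + 29×2020 + 37×318
  = 65024 + 48627 + 68160 + 30039 + 6973 + 18117 + 7055 + 20468 + 58580 + 11766 = 334809
Sum of weights = 2032 + 1801 + 1704 + 969 + 367 + 671 + 415 + 1204 + 2020 + 318 = 11501
Weighted mean = 334809 / 11501 = 29.111295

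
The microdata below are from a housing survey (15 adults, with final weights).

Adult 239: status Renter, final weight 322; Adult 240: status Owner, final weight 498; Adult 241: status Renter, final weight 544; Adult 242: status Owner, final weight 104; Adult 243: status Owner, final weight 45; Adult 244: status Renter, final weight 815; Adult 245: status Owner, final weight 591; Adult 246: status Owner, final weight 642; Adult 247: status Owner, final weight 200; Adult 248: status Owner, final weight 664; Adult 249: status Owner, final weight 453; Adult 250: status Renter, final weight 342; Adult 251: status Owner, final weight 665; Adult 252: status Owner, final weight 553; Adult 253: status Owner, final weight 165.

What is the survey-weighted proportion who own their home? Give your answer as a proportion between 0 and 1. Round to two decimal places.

Sum of weights for 'Owner' = 498 + 104 + 45 + 591 + 642 + 200 + 664 + 453 + 665 + 553 + 165 = 4580
Total weight = 6603
Weighted proportion = 4580 / 6603 = 0.69362411

0.69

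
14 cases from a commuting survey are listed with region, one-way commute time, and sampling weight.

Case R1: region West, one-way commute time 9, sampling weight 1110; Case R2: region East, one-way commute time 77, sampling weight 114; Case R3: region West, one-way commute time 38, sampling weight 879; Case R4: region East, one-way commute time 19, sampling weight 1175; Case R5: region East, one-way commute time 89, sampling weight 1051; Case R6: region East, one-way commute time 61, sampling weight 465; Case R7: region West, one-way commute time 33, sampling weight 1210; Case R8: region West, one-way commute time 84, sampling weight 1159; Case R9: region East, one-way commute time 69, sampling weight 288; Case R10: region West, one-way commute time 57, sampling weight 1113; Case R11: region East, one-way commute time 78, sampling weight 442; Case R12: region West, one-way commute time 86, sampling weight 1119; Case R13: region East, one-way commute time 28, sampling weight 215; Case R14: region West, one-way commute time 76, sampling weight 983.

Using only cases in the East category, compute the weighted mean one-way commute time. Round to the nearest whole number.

East rows: R2, R4, R5, R6, R9, R11, R13
Weighted sum = 77×114 + 19×1175 + 89×1051 + 61×465 + 69×288 + 78×442 + 28×215
  = 8778 + 22325 + 93539 + 28365 + 19872 + 34476 + 6020 = 213375
Sum of weights = 114 + 1175 + 1051 + 465 + 288 + 442 + 215 = 3750
Weighted mean = 213375 / 3750 = 56.9

57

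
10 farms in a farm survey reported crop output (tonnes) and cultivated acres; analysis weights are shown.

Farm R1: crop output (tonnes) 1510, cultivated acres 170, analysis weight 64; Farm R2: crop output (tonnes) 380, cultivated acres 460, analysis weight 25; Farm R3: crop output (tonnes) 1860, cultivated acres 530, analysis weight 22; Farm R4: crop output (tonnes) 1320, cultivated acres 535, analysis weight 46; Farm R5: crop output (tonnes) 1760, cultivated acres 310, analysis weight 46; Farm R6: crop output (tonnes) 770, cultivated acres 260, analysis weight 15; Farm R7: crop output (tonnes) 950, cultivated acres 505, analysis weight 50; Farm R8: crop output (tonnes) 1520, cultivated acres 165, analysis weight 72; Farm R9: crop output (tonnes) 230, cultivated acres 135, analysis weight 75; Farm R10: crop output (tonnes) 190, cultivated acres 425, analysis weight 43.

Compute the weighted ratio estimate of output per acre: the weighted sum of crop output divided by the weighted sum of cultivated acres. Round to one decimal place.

Σ wᵢ·y = 1510×64 + 380×25 + 1860×22 + 1320×46 + 1760×46 + 770×15 + 950×50 + 1520×72 + 230×75 + 190×43
  = 96640 + 9500 + 40920 + 60720 + 80960 + 11550 + 47500 + 109440 + 17250 + 8170 = 482650
Σ wᵢ·x = 170×64 + 460×25 + 530×22 + 535×46 + 310×46 + 260×15 + 505×50 + 165×72 + 135×75 + 425×43
  = 142340
Ratio = 482650 / 142340 = 3.3908248

3.4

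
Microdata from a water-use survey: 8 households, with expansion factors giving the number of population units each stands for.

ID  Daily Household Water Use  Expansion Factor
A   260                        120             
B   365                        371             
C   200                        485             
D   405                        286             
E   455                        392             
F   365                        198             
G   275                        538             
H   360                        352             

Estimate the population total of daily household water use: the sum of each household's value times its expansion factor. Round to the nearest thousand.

Weighted total = 260×120 + 365×371 + 200×485 + 405×286 + 455×392 + 365×198 + 275×538 + 360×352
  = 904745

905000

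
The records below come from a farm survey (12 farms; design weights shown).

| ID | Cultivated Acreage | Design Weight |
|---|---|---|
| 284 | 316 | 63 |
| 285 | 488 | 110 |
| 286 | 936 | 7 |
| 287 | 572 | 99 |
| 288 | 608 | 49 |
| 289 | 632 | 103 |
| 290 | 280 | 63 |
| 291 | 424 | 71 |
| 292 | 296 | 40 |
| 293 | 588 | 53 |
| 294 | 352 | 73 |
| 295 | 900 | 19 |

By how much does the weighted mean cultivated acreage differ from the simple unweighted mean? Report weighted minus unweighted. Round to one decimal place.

-45.7

Unweighted sum = 316 + 488 + 936 + 572 + 608 + 632 + 280 + 424 + 296 + 588 + 352 + 900 = 6392
Unweighted mean = 6392 / 12 = 532.66667
Weighted sum = 316×63 + 488×110 + 936×7 + 572×99 + 608×49 + 632×103 + 280×63 + 424×71 + 296×40 + 588×53 + 352×73 + 900×19
  = 19908 + 53680 + 6552 + 56628 + 29792 + 65096 + 17640 + 30104 + 11840 + 31164 + 25696 + 17100 = 365200
Sum of weights = 63 + 110 + 7 + 99 + 49 + 103 + 63 + 71 + 40 + 53 + 73 + 19 = 750
Weighted mean = 365200 / 750 = 486.93333
Difference (weighted minus unweighted) = -45.733333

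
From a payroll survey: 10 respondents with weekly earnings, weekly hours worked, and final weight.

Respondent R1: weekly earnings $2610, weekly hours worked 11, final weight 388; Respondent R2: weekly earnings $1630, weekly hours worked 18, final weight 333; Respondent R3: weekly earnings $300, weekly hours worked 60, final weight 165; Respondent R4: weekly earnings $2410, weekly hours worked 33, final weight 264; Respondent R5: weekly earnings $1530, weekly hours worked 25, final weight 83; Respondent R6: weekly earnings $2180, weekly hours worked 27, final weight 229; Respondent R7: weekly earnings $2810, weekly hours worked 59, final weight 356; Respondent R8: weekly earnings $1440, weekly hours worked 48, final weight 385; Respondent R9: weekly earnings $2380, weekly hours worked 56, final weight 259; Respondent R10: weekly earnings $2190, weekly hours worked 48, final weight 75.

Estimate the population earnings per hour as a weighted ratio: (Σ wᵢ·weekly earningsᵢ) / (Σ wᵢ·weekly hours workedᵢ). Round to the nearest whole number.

55

Σ wᵢ·y = 2610×388 + 1630×333 + 300×165 + 2410×264 + 1530×83 + 2180×229 + 2810×356 + 1440×385 + 2380×259 + 2190×75
  = 5202850
Σ wᵢ·x = 11×388 + 18×333 + 60×165 + 33×264 + 25×83 + 27×229 + 59×356 + 48×385 + 56×259 + 48×75
  = 4268 + 5994 + 9900 + 8712 + 2075 + 6183 + 21004 + 18480 + 14504 + 3600 = 94720
Ratio = 5202850 / 94720 = 54.928737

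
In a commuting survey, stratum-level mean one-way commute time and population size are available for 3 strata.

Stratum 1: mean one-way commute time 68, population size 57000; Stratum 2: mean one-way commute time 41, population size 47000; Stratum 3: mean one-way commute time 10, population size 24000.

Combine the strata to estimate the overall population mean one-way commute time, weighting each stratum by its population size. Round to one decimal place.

47.2

Σ Nₕ·x̄ₕ = 68×57000 + 41×47000 + 10×24000
  = 6043000
Σ Nₕ = 57000 + 47000 + 24000 = 128000
Overall mean = 6043000 / 128000 = 47.210938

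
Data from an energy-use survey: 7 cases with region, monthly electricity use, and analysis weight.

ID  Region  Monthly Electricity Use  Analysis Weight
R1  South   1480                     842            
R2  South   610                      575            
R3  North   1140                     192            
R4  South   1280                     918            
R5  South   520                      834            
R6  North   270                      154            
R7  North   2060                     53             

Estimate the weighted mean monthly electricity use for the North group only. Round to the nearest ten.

930

North rows: R3, R6, R7
Weighted sum = 369640
Sum of weights = 399
Weighted mean = 369640 / 399 = 926.41604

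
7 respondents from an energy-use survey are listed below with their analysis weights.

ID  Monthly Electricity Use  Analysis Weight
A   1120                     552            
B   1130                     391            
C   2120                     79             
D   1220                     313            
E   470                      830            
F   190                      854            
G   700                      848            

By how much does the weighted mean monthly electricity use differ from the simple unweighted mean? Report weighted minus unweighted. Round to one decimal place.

-280.3

Unweighted sum = 1120 + 1130 + 2120 + 1220 + 470 + 190 + 700 = 6950
Unweighted mean = 6950 / 7 = 992.85714
Weighted sum = 1120×552 + 1130×391 + 2120×79 + 1220×313 + 470×830 + 190×854 + 700×848
  = 618240 + 441830 + 167480 + 381860 + 390100 + 162260 + 593600 = 2755370
Sum of weights = 552 + 391 + 79 + 313 + 830 + 854 + 848 = 3867
Weighted mean = 2755370 / 3867 = 712.53426
Difference (weighted minus unweighted) = -280.32288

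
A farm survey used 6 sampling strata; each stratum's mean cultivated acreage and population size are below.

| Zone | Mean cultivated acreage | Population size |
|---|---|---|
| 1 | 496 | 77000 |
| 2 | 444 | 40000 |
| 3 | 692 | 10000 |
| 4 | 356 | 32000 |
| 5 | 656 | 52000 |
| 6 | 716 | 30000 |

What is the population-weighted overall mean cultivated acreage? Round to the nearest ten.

540

Σ Nₕ·x̄ₕ = 496×77000 + 444×40000 + 692×10000 + 356×32000 + 656×52000 + 716×30000
  = 38192000 + 17760000 + 6920000 + 11392000 + 34112000 + 21480000 = 129856000
Σ Nₕ = 241000
Overall mean = 129856000 / 241000 = 538.82158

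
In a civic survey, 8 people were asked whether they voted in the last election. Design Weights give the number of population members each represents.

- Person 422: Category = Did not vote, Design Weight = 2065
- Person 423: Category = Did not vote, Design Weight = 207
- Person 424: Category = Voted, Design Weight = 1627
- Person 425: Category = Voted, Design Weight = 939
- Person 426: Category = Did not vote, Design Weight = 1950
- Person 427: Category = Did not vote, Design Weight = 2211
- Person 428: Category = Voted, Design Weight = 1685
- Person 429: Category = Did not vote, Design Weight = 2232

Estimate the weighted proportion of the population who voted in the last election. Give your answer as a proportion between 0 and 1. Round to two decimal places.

Sum of weights for 'Voted' = 1627 + 939 + 1685 = 4251
Total weight = 2065 + 207 + 1627 + 939 + 1950 + 2211 + 1685 + 2232 = 12916
Weighted proportion = 4251 / 12916 = 0.32912666

0.33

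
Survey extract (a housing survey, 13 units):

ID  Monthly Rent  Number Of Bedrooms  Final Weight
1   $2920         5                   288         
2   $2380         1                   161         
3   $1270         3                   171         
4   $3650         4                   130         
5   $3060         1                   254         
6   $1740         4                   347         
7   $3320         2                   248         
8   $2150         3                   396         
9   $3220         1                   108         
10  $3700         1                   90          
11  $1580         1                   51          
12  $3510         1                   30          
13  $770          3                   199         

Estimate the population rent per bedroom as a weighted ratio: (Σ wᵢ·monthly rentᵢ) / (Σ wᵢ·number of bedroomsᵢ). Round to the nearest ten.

880

Σ wᵢ·y = 5991460
Σ wᵢ·x = 6836
Ratio = 5991460 / 6836 = 876.45699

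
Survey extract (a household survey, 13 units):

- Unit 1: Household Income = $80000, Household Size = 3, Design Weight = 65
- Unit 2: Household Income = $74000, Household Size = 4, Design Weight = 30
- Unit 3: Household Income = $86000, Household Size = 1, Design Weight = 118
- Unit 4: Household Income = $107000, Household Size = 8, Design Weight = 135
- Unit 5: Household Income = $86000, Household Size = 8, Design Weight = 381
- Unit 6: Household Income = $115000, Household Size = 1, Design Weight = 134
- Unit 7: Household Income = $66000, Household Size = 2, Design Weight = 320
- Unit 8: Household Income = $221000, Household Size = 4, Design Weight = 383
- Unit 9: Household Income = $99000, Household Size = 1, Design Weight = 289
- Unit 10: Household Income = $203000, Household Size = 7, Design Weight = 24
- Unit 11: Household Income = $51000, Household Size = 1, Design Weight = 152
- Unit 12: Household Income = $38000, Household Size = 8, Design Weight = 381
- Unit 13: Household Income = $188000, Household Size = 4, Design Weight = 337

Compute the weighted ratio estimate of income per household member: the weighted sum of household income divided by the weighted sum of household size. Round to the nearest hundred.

25700

Σ wᵢ·y = 305021000
Σ wᵢ·x = 11872
Ratio = 305021000 / 11872 = 25692.47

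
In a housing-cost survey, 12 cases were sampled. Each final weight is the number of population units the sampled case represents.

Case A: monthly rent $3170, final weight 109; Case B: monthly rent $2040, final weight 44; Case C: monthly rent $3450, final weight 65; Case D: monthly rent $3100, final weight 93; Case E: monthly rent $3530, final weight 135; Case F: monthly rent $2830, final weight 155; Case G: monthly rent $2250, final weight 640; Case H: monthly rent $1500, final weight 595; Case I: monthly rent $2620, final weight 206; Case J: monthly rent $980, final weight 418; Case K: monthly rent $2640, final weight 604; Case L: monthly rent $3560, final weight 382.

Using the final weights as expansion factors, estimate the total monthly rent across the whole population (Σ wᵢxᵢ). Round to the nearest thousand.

8099000

Weighted total = 3170×109 + 2040×44 + 3450×65 + 3100×93 + 3530×135 + 2830×155 + 2250×640 + 1500×595 + 2620×206 + 980×418 + 2640×604 + 3560×382
  = 345530 + 89760 + 224250 + 288300 + 476550 + 438650 + 1440000 + 892500 + 539720 + 409640 + 1594560 + 1359920 = 8099380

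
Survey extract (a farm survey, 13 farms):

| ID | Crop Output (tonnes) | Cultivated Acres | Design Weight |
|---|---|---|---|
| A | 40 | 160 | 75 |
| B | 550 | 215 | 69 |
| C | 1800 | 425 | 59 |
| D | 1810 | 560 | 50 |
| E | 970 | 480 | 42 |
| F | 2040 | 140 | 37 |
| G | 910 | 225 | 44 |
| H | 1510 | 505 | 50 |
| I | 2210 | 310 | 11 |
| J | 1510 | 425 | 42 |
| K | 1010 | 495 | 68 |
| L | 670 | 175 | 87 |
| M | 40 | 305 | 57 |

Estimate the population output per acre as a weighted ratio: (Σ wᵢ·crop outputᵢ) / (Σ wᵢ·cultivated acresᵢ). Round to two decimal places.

3.01

Σ wᵢ·y = 686390
Σ wᵢ·x = 227930
Ratio = 686390 / 227930 = 3.011407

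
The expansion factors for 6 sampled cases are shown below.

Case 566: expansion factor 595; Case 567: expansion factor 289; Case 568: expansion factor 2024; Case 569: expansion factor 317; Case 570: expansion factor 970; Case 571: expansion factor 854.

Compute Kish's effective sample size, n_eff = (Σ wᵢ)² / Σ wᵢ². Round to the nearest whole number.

4

Σ wᵢ = 595 + 289 + 2024 + 317 + 970 + 854 = 5049
Σ wᵢ² = 354025 + 83521 + 4096576 + 100489 + 940900 + 729316 = 6304827
n_eff = 5049² / 6304827 = 25492401 / 6304827 = 4.0433149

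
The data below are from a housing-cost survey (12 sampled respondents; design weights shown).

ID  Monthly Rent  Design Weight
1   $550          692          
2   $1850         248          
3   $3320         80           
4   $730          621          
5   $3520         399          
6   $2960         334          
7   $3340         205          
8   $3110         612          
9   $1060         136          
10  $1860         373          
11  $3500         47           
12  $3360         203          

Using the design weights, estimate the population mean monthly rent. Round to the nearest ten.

Weighted sum = 550×692 + 1850×248 + 3320×80 + 730×621 + 3520×399 + 2960×334 + 3340×205 + 3110×612 + 1060×136 + 1860×373 + 3500×47 + 3360×203
  = 380600 + 458800 + 265600 + 453330 + 1404480 + 988640 + 684700 + 1903320 + 144160 + 693780 + 164500 + 682080 = 8223990
Sum of weights = 692 + 248 + 80 + 621 + 399 + 334 + 205 + 612 + 136 + 373 + 47 + 203 = 3950
Weighted mean = 8223990 / 3950 = 2082.0228

2080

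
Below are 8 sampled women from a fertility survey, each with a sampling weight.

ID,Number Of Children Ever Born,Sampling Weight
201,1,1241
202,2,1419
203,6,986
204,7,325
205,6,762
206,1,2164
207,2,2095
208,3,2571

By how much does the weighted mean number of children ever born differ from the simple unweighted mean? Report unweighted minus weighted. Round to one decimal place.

0.8

Unweighted sum = 28
Unweighted mean = 28 / 8 = 3.5
Weighted sum = 1×1241 + 2×1419 + 6×986 + 7×325 + 6×762 + 1×2164 + 2×2095 + 3×2571
  = 1241 + 2838 + 5916 + 2275 + 4572 + 2164 + 4190 + 7713 = 30909
Sum of weights = 11563
Weighted mean = 30909 / 11563 = 2.6730952
Difference (unweighted minus weighted) = 0.82690478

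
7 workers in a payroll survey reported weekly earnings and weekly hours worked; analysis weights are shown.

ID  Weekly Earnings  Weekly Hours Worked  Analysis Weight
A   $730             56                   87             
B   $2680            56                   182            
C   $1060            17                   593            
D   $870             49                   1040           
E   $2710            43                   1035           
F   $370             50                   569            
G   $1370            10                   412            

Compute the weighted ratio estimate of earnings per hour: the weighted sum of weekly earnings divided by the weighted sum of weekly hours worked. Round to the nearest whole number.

37

Σ wᵢ·y = 730×87 + 2680×182 + 1060×593 + 870×1040 + 2710×1035 + 370×569 + 1370×412
  = 63510 + 487760 + 628580 + 904800 + 2804850 + 210530 + 564440 = 5664470
Σ wᵢ·x = 56×87 + 56×182 + 17×593 + 49×1040 + 43×1035 + 50×569 + 10×412
  = 4872 + 10192 + 10081 + 50960 + 44505 + 28450 + 4120 = 153180
Ratio = 5664470 / 153180 = 36.979175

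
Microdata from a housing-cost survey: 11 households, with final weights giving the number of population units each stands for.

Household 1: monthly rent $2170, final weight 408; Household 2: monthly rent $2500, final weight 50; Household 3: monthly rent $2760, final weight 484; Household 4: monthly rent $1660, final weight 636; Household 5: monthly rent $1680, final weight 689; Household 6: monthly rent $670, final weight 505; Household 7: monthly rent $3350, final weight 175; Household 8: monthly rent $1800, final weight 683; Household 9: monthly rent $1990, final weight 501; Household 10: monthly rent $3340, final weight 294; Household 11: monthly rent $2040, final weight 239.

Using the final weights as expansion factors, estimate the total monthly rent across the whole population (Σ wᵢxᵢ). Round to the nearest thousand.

9180000

Weighted total = 2170×408 + 2500×50 + 2760×484 + 1660×636 + 1680×689 + 670×505 + 3350×175 + 1800×683 + 1990×501 + 3340×294 + 2040×239
  = 885360 + 125000 + 1335840 + 1055760 + 1157520 + 338350 + 586250 + 1229400 + 996990 + 981960 + 487560 = 9179990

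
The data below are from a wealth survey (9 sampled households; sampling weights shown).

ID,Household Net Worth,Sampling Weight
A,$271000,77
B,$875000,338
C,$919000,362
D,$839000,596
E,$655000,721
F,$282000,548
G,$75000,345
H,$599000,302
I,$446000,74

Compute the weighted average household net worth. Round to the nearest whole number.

Weighted sum = 271000×77 + 875000×338 + 919000×362 + 839000×596 + 655000×721 + 282000×548 + 75000×345 + 599000×302 + 446000×74
  = 2015907000
Sum of weights = 77 + 338 + 362 + 596 + 721 + 548 + 345 + 302 + 74 = 3363
Weighted mean = 2015907000 / 3363 = 599437.11

599437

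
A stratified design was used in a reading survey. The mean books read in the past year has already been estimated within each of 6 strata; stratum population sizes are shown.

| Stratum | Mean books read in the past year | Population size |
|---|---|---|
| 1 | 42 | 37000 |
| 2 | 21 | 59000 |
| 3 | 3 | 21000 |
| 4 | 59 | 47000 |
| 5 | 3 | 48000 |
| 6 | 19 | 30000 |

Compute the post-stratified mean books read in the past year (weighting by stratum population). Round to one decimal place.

Σ Nₕ·x̄ₕ = 42×37000 + 21×59000 + 3×21000 + 59×47000 + 3×48000 + 19×30000
  = 6343000
Σ Nₕ = 37000 + 59000 + 21000 + 47000 + 48000 + 30000 = 242000
Overall mean = 6343000 / 242000 = 26.210744

26.2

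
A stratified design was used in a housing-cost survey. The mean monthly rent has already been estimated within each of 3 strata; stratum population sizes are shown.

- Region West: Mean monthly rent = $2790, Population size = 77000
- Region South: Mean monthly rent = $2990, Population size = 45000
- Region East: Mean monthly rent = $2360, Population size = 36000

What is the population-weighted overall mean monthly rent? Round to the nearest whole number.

Σ Nₕ·x̄ₕ = 2790×77000 + 2990×45000 + 2360×36000
  = 214830000 + 134550000 + 84960000 = 434340000
Σ Nₕ = 158000
Overall mean = 434340000 / 158000 = 2748.9873

2749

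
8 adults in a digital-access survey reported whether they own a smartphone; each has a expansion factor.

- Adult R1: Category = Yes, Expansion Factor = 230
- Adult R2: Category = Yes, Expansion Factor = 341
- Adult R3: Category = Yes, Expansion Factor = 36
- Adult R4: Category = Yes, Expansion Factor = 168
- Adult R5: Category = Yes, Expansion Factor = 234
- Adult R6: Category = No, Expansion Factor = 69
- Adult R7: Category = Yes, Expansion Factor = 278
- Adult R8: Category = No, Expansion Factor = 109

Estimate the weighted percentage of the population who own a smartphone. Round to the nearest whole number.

88

Sum of weights for 'Yes' = 230 + 341 + 36 + 168 + 234 + 278 = 1287
Total weight = 1465
Weighted proportion = 1287 / 1465 = 0.87849829 → 87.849829%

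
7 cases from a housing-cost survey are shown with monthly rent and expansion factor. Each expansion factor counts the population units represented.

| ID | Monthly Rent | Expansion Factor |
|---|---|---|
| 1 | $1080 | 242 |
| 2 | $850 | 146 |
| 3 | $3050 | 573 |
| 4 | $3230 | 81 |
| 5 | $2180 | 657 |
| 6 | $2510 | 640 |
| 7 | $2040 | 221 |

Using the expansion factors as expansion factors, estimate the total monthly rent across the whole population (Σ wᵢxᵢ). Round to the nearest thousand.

Weighted total = 1080×242 + 850×146 + 3050×573 + 3230×81 + 2180×657 + 2510×640 + 2040×221
  = 261360 + 124100 + 1747650 + 261630 + 1432260 + 1606400 + 450840 = 5884240

5884000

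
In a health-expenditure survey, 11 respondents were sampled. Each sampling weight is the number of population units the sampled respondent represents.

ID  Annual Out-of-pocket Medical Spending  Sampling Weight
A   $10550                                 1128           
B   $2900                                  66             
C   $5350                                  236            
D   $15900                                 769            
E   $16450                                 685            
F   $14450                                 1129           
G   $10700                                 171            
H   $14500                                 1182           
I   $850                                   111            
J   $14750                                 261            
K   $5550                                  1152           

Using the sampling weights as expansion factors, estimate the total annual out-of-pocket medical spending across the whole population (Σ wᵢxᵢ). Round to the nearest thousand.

Weighted total = 10550×1128 + 2900×66 + 5350×236 + 15900×769 + 16450×685 + 14450×1129 + 10700×171 + 14500×1182 + 850×111 + 14750×261 + 5550×1152
  = 82470200

82470000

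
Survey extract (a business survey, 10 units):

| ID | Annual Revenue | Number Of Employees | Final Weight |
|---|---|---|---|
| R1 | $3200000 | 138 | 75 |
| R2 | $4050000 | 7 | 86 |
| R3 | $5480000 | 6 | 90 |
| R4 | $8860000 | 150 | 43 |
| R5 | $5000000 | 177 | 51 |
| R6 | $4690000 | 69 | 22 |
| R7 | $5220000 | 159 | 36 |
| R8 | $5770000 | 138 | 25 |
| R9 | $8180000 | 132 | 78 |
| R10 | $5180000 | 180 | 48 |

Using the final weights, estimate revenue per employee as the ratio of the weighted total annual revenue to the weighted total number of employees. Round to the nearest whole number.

53704

Σ wᵢ·y = 3200000×75 + 4050000×86 + 5480000×90 + 8860000×43 + 5000000×51 + 4690000×22 + 5220000×36 + 5770000×25 + 8180000×78 + 5180000×48
  = 240000000 + 348300000 + 493200000 + 380980000 + 255000000 + 103180000 + 187920000 + 144250000 + 638040000 + 248640000 = 3039510000
Σ wᵢ·x = 138×75 + 7×86 + 6×90 + 150×43 + 177×51 + 69×22 + 159×36 + 138×25 + 132×78 + 180×48
  = 56597
Ratio = 3039510000 / 56597 = 53704.437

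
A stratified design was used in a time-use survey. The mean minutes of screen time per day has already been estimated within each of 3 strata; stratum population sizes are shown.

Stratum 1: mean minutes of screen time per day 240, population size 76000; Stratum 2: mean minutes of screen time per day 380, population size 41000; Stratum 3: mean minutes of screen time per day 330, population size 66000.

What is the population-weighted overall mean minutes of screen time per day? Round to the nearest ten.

Σ Nₕ·x̄ₕ = 240×76000 + 380×41000 + 330×66000
  = 18240000 + 15580000 + 21780000 = 55600000
Σ Nₕ = 76000 + 41000 + 66000 = 183000
Overall mean = 55600000 / 183000 = 303.82514

300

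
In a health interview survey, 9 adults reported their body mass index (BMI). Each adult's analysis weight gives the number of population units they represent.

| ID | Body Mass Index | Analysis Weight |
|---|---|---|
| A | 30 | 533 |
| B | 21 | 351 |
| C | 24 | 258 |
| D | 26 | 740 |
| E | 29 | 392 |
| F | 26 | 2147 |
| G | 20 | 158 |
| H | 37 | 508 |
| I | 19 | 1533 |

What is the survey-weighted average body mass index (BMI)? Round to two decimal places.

Weighted sum = 30×533 + 21×351 + 24×258 + 26×740 + 29×392 + 26×2147 + 20×158 + 37×508 + 19×1533
  = 15990 + 7371 + 6192 + 19240 + 11368 + 55822 + 3160 + 18796 + 29127 = 167066
Sum of weights = 6620
Weighted mean = 167066 / 6620 = 25.236556

25.24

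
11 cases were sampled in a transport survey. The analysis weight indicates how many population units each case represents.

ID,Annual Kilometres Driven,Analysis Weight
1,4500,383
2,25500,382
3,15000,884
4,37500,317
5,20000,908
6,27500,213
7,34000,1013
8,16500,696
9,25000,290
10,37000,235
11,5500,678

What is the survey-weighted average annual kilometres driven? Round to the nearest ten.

21040

Weighted sum = 4500×383 + 25500×382 + 15000×884 + 37500×317 + 20000×908 + 27500×213 + 34000×1013 + 16500×696 + 25000×290 + 37000×235 + 5500×678
  = 1723500 + 9741000 + 13260000 + 11887500 + 18160000 + 5857500 + 34442000 + 11484000 + 7250000 + 8695000 + 3729000 = 126229500
Sum of weights = 383 + 382 + 884 + 317 + 908 + 213 + 1013 + 696 + 290 + 235 + 678 = 5999
Weighted mean = 126229500 / 5999 = 21041.757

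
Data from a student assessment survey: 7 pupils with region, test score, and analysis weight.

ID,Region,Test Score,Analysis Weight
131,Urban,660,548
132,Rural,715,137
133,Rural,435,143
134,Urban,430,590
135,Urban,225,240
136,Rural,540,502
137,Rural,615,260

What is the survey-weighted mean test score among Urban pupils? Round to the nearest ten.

490

Urban rows: 131, 134, 135
Weighted sum = 669380
Sum of weights = 548 + 590 + 240 = 1378
Weighted mean = 669380 / 1378 = 485.76197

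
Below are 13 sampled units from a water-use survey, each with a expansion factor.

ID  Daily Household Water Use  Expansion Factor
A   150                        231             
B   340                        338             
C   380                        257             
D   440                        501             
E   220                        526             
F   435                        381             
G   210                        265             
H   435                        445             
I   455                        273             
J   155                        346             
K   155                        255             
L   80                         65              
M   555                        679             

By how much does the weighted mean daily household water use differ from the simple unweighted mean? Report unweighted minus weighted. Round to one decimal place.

-41.8

Unweighted sum = 4010
Unweighted mean = 4010 / 13 = 308.46154
Weighted sum = 1597765
Sum of weights = 4562
Weighted mean = 1597765 / 4562 = 350.23345
Difference (unweighted minus weighted) = -41.771912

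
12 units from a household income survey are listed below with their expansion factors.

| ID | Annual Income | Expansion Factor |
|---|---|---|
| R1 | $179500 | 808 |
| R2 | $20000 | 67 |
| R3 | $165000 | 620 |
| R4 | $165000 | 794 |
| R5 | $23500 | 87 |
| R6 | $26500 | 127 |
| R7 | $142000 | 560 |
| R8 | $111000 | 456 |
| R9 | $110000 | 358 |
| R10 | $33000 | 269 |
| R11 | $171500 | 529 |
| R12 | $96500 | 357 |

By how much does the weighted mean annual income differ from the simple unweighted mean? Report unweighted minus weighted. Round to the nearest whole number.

-33232

Unweighted sum = 1243500
Unweighted mean = 1243500 / 12 = 103625
Weighted sum = 179500×808 + 20000×67 + 165000×620 + 165000×794 + 23500×87 + 26500×127 + 142000×560 + 111000×456 + 110000×358 + 33000×269 + 171500×529 + 96500×357
  = 145036000 + 1340000 + 102300000 + 131010000 + 2044500 + 3365500 + 79520000 + 50616000 + 39380000 + 8877000 + 90723500 + 34450500 = 688663000
Sum of weights = 808 + 67 + 620 + 794 + 87 + 127 + 560 + 456 + 358 + 269 + 529 + 357 = 5032
Weighted mean = 688663000 / 5032 = 136856.72
Difference (unweighted minus weighted) = -33231.717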